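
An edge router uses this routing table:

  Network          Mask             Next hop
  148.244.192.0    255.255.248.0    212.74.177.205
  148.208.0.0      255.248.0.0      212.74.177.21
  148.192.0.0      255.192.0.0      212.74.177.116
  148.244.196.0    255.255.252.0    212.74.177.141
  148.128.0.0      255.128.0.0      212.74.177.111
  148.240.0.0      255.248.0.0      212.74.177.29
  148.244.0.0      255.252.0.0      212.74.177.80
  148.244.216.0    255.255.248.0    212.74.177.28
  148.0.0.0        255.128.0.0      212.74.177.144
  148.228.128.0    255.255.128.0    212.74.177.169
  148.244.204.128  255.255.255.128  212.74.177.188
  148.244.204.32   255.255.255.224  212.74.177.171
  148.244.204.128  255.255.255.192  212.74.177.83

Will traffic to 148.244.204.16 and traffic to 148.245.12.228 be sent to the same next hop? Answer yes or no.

148.244.204.16: longest match 148.244.0.0/14 -> 212.74.177.80
148.245.12.228: longest match 148.244.0.0/14 -> 212.74.177.80

yes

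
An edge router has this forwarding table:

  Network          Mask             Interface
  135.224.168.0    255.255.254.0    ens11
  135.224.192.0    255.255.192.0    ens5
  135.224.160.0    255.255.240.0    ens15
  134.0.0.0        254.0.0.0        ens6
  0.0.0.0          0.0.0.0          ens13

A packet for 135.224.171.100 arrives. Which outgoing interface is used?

ens15

Routes whose prefix contains 135.224.171.100:
  0.0.0.0/0 (default, matches everything) -> ens13
  134.0.0.0/7 (134.0.0.0 - 135.255.255.255) -> ens6
  135.224.160.0/20 (135.224.160.0 - 135.224.175.255) -> ens15
More-specific entries that do NOT match:
  135.224.168.0/23 (135.224.168.0 - 135.224.169.255) does not contain 135.224.171.100
Longest matching prefix is /20 -> interface ens15.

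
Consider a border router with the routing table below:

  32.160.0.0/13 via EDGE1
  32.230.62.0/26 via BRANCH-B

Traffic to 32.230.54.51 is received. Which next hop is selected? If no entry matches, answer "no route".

No entry's prefix contains 32.230.54.51; there is no default route.

no route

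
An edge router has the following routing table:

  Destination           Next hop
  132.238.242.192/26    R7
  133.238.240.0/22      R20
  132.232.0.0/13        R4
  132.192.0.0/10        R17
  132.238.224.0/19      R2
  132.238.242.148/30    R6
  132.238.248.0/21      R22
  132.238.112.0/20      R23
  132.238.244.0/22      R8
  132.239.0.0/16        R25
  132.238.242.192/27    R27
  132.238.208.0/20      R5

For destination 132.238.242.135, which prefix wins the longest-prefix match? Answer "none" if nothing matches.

Entries matching 132.238.242.135:
  132.192.0.0/10 (132.192.0.0 - 132.255.255.255)
  132.232.0.0/13 (132.232.0.0 - 132.239.255.255)
  132.238.224.0/19 (132.238.224.0 - 132.238.255.255)
Most specific is 132.238.224.0/19.

132.238.224.0/19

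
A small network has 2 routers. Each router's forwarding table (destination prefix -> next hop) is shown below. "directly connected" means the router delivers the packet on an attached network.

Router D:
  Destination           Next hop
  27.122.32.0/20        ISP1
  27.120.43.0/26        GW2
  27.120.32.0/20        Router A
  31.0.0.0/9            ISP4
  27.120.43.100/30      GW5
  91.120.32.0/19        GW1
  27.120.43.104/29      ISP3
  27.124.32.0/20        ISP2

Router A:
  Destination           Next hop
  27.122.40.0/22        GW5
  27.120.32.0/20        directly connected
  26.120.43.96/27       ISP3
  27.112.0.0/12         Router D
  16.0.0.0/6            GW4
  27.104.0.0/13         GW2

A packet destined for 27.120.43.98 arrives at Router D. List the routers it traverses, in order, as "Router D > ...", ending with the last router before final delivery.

Router D > Router A

At Router D: longest match for 27.120.43.98 is 27.120.32.0/20 -> Router A
At Router A: longest match for 27.120.43.98 is 27.120.32.0/20 -> directly connected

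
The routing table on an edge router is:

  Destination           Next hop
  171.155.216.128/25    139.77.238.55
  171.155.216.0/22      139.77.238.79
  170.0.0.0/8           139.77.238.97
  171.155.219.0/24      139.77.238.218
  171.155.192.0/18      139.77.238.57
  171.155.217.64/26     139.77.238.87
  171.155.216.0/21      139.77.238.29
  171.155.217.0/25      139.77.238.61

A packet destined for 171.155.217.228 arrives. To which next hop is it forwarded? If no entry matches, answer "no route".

Routes whose prefix contains 171.155.217.228:
  171.155.192.0/18 (171.155.192.0 - 171.155.255.255) -> 139.77.238.57
  171.155.216.0/21 (171.155.216.0 - 171.155.223.255) -> 139.77.238.29
  171.155.216.0/22 (171.155.216.0 - 171.155.219.255) -> 139.77.238.79
More-specific entries that do NOT match:
  171.155.217.64/26 (171.155.217.64 - 171.155.217.127) does not contain 171.155.217.228
  171.155.216.128/25 (171.155.216.128 - 171.155.216.255) does not contain 171.155.217.228
  171.155.217.0/25 (171.155.217.0 - 171.155.217.127) does not contain 171.155.217.228
  171.155.219.0/24 (171.155.219.0 - 171.155.219.255) does not contain 171.155.217.228
Longest matching prefix is /22 -> next hop 139.77.238.79.

139.77.238.79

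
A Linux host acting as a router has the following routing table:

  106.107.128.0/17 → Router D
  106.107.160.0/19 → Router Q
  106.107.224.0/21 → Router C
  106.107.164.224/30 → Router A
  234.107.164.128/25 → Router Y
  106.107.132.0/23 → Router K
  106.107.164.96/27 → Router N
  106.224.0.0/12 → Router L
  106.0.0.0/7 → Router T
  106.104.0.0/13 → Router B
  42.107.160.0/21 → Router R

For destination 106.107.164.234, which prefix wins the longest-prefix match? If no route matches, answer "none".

106.107.160.0/19

Entries matching 106.107.164.234:
  106.0.0.0/7 (106.0.0.0 - 107.255.255.255)
  106.104.0.0/13 (106.104.0.0 - 106.111.255.255)
  106.107.128.0/17 (106.107.128.0 - 106.107.255.255)
  106.107.160.0/19 (106.107.160.0 - 106.107.191.255)
Most specific is 106.107.160.0/19.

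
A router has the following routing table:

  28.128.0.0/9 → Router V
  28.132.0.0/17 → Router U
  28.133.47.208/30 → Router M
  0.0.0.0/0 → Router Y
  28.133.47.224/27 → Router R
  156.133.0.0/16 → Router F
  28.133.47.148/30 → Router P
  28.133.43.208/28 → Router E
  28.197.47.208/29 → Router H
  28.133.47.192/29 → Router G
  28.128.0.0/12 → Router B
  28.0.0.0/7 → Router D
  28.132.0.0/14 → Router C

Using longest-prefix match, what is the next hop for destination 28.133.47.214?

Routes whose prefix contains 28.133.47.214:
  0.0.0.0/0 (default, matches everything) -> Router Y
  28.0.0.0/7 (28.0.0.0 - 29.255.255.255) -> Router D
  28.128.0.0/9 (28.128.0.0 - 28.255.255.255) -> Router V
  28.128.0.0/12 (28.128.0.0 - 28.143.255.255) -> Router B
  28.132.0.0/14 (28.132.0.0 - 28.135.255.255) -> Router C
More-specific entries that do NOT match:
  28.133.47.208/30 (28.133.47.208 - 28.133.47.211) does not contain 28.133.47.214
  28.133.47.148/30 (28.133.47.148 - 28.133.47.151) does not contain 28.133.47.214
  28.197.47.208/29 (28.197.47.208 - 28.197.47.215) does not contain 28.133.47.214
  28.133.47.192/29 (28.133.47.192 - 28.133.47.199) does not contain 28.133.47.214
  28.133.43.208/28 (28.133.43.208 - 28.133.43.223) does not contain 28.133.47.214
  28.133.47.224/27 (28.133.47.224 - 28.133.47.255) does not contain 28.133.47.214
  28.132.0.0/17 (28.132.0.0 - 28.132.127.255) does not contain 28.133.47.214
  156.133.0.0/16 (156.133.0.0 - 156.133.255.255) does not contain 28.133.47.214
Longest matching prefix is /14 -> next hop Router C.

Router C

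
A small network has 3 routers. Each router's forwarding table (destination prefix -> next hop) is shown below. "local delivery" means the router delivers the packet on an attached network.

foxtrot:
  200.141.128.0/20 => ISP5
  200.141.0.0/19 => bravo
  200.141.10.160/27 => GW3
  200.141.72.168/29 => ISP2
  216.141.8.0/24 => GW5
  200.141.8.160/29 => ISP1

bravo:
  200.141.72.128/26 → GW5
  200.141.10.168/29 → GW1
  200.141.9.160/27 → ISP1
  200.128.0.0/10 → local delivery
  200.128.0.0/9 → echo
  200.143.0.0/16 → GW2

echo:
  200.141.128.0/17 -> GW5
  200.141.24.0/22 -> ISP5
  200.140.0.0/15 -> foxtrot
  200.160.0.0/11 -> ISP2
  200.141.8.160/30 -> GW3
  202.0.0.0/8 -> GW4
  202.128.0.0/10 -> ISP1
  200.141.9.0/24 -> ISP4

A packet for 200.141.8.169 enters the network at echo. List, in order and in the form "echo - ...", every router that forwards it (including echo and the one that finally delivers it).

At echo: longest match for 200.141.8.169 is 200.140.0.0/15 -> foxtrot
At foxtrot: longest match for 200.141.8.169 is 200.141.0.0/19 -> bravo
At bravo: longest match for 200.141.8.169 is 200.128.0.0/10 -> local delivery

echo - foxtrot - bravo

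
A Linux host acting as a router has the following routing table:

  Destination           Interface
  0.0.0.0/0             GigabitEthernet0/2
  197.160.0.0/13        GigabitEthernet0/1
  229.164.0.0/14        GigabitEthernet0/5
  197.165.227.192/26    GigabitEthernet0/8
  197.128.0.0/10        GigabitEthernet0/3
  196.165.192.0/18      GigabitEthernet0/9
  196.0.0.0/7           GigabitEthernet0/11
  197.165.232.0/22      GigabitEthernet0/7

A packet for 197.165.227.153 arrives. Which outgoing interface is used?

GigabitEthernet0/1

Routes whose prefix contains 197.165.227.153:
  0.0.0.0/0 (default, matches everything) -> GigabitEthernet0/2
  196.0.0.0/7 (196.0.0.0 - 197.255.255.255) -> GigabitEthernet0/11
  197.128.0.0/10 (197.128.0.0 - 197.191.255.255) -> GigabitEthernet0/3
  197.160.0.0/13 (197.160.0.0 - 197.167.255.255) -> GigabitEthernet0/1
More-specific entries that do NOT match:
  197.165.227.192/26 (197.165.227.192 - 197.165.227.255) does not contain 197.165.227.153
  197.165.232.0/22 (197.165.232.0 - 197.165.235.255) does not contain 197.165.227.153
  196.165.192.0/18 (196.165.192.0 - 196.165.255.255) does not contain 197.165.227.153
  229.164.0.0/14 (229.164.0.0 - 229.167.255.255) does not contain 197.165.227.153
Longest matching prefix is /13 -> interface GigabitEthernet0/1.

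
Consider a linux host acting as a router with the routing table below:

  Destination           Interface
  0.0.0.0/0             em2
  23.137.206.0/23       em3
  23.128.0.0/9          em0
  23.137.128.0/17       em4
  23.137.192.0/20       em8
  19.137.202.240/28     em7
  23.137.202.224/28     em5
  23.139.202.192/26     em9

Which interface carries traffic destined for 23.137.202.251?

em8

Routes whose prefix contains 23.137.202.251:
  0.0.0.0/0 (default, matches everything) -> em2
  23.128.0.0/9 (23.128.0.0 - 23.255.255.255) -> em0
  23.137.128.0/17 (23.137.128.0 - 23.137.255.255) -> em4
  23.137.192.0/20 (23.137.192.0 - 23.137.207.255) -> em8
More-specific entries that do NOT match:
  19.137.202.240/28 (19.137.202.240 - 19.137.202.255) does not contain 23.137.202.251
  23.137.202.224/28 (23.137.202.224 - 23.137.202.239) does not contain 23.137.202.251
  23.139.202.192/26 (23.139.202.192 - 23.139.202.255) does not contain 23.137.202.251
  23.137.206.0/23 (23.137.206.0 - 23.137.207.255) does not contain 23.137.202.251
Longest matching prefix is /20 -> interface em8.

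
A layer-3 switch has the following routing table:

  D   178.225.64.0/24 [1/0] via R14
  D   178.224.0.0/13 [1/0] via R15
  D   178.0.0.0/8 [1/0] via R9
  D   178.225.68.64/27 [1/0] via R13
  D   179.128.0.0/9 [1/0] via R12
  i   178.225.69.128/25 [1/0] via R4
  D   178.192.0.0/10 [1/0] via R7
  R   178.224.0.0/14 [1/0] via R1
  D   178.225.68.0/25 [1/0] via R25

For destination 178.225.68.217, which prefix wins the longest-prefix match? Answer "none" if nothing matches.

178.224.0.0/14

Entries matching 178.225.68.217:
  178.0.0.0/8 (178.0.0.0 - 178.255.255.255)
  178.192.0.0/10 (178.192.0.0 - 178.255.255.255)
  178.224.0.0/13 (178.224.0.0 - 178.231.255.255)
  178.224.0.0/14 (178.224.0.0 - 178.227.255.255)
Most specific is 178.224.0.0/14.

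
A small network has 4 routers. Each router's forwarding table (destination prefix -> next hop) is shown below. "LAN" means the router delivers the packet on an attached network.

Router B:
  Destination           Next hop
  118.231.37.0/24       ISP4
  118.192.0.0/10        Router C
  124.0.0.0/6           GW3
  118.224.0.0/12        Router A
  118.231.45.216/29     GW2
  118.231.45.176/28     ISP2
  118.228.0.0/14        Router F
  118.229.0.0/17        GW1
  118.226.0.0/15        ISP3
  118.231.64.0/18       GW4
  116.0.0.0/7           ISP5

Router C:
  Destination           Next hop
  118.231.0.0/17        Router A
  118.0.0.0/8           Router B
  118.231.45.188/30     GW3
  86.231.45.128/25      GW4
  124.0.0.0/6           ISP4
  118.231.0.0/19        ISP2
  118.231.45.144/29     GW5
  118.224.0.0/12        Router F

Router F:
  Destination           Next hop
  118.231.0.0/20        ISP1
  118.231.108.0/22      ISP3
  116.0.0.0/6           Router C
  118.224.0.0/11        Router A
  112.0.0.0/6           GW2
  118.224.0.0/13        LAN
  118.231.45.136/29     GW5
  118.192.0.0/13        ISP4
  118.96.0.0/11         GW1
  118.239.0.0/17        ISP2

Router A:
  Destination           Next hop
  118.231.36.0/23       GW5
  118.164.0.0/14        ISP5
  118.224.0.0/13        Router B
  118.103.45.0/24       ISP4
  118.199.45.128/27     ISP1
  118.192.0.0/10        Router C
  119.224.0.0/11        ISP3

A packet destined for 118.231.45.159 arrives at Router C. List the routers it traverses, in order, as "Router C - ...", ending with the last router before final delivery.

Router C - Router A - Router B - Router F

At Router C: longest match for 118.231.45.159 is 118.231.0.0/17 -> Router A
At Router A: longest match for 118.231.45.159 is 118.224.0.0/13 -> Router B
At Router B: longest match for 118.231.45.159 is 118.228.0.0/14 -> Router F
At Router F: longest match for 118.231.45.159 is 118.224.0.0/13 -> LAN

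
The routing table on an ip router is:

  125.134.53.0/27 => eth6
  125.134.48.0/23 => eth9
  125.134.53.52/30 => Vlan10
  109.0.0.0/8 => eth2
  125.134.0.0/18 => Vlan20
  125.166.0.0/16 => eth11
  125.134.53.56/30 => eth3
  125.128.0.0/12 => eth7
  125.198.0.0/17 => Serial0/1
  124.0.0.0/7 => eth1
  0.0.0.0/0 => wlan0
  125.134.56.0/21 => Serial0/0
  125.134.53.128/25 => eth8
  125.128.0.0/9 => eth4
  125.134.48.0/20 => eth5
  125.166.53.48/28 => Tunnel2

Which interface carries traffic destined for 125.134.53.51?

eth5

Routes whose prefix contains 125.134.53.51:
  0.0.0.0/0 (default, matches everything) -> wlan0
  124.0.0.0/7 (124.0.0.0 - 125.255.255.255) -> eth1
  125.128.0.0/9 (125.128.0.0 - 125.255.255.255) -> eth4
  125.128.0.0/12 (125.128.0.0 - 125.143.255.255) -> eth7
  125.134.0.0/18 (125.134.0.0 - 125.134.63.255) -> Vlan20
  125.134.48.0/20 (125.134.48.0 - 125.134.63.255) -> eth5
More-specific entries that do NOT match:
  125.134.53.52/30 (125.134.53.52 - 125.134.53.55) does not contain 125.134.53.51
  125.134.53.56/30 (125.134.53.56 - 125.134.53.59) does not contain 125.134.53.51
  125.166.53.48/28 (125.166.53.48 - 125.166.53.63) does not contain 125.134.53.51
  125.134.53.0/27 (125.134.53.0 - 125.134.53.31) does not contain 125.134.53.51
  125.134.53.128/25 (125.134.53.128 - 125.134.53.255) does not contain 125.134.53.51
  125.134.48.0/23 (125.134.48.0 - 125.134.49.255) does not contain 125.134.53.51
  125.134.56.0/21 (125.134.56.0 - 125.134.63.255) does not contain 125.134.53.51
Longest matching prefix is /20 -> interface eth5.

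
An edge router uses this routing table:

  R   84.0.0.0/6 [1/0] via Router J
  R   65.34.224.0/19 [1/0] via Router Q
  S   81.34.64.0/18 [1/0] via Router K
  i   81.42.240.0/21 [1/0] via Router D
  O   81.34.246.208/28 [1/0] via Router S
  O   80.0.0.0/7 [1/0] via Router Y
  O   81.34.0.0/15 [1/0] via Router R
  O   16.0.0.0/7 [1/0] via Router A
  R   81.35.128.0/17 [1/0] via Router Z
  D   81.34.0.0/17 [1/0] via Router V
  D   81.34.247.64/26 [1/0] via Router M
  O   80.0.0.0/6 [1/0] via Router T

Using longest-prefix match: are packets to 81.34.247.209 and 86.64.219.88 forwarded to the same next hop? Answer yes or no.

no

81.34.247.209: longest match 81.34.0.0/15 -> Router R
86.64.219.88: longest match 84.0.0.0/6 -> Router J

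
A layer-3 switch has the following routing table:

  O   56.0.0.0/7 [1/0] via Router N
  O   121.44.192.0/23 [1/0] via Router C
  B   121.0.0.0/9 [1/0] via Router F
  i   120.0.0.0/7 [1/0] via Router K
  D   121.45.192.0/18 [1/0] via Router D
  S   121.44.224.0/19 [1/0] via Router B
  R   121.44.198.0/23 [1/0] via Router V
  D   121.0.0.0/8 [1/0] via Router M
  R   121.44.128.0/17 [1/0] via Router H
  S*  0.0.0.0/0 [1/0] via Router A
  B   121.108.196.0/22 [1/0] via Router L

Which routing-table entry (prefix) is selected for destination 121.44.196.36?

121.44.128.0/17

Entries matching 121.44.196.36:
  0.0.0.0/0 (default, matches everything)
  120.0.0.0/7 (120.0.0.0 - 121.255.255.255)
  121.0.0.0/8 (121.0.0.0 - 121.255.255.255)
  121.0.0.0/9 (121.0.0.0 - 121.127.255.255)
  121.44.128.0/17 (121.44.128.0 - 121.44.255.255)
Most specific is 121.44.128.0/17.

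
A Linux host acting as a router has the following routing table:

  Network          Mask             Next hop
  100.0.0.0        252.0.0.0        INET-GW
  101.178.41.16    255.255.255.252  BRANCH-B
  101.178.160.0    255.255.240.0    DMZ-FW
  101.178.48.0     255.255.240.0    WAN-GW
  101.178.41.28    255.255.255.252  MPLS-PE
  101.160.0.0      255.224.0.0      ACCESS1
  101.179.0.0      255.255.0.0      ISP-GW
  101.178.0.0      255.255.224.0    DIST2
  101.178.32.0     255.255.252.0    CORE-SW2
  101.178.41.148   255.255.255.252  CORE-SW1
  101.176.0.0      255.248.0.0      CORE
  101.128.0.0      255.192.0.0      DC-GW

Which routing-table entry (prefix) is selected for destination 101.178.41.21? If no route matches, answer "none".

101.176.0.0/13

Entries matching 101.178.41.21:
  100.0.0.0/6 (100.0.0.0 - 103.255.255.255)
  101.128.0.0/10 (101.128.0.0 - 101.191.255.255)
  101.160.0.0/11 (101.160.0.0 - 101.191.255.255)
  101.176.0.0/13 (101.176.0.0 - 101.183.255.255)
Most specific is 101.176.0.0/13.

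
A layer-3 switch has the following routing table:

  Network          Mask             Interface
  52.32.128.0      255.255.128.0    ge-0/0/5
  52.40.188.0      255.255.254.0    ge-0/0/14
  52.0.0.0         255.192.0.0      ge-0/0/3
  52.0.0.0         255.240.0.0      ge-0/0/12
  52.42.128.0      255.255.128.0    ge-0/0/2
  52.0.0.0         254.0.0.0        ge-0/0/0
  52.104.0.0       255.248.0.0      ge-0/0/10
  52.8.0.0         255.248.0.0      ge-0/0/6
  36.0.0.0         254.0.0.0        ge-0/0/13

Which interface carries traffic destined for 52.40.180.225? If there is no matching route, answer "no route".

ge-0/0/3

Routes whose prefix contains 52.40.180.225:
  52.0.0.0/7 (52.0.0.0 - 53.255.255.255) -> ge-0/0/0
  52.0.0.0/10 (52.0.0.0 - 52.63.255.255) -> ge-0/0/3
More-specific entries that do NOT match:
  52.40.188.0/23 (52.40.188.0 - 52.40.189.255) does not contain 52.40.180.225
  52.32.128.0/17 (52.32.128.0 - 52.32.255.255) does not contain 52.40.180.225
  52.42.128.0/17 (52.42.128.0 - 52.42.255.255) does not contain 52.40.180.225
  52.104.0.0/13 (52.104.0.0 - 52.111.255.255) does not contain 52.40.180.225
  52.8.0.0/13 (52.8.0.0 - 52.15.255.255) does not contain 52.40.180.225
  52.0.0.0/12 (52.0.0.0 - 52.15.255.255) does not contain 52.40.180.225
Longest matching prefix is /10 -> interface ge-0/0/3.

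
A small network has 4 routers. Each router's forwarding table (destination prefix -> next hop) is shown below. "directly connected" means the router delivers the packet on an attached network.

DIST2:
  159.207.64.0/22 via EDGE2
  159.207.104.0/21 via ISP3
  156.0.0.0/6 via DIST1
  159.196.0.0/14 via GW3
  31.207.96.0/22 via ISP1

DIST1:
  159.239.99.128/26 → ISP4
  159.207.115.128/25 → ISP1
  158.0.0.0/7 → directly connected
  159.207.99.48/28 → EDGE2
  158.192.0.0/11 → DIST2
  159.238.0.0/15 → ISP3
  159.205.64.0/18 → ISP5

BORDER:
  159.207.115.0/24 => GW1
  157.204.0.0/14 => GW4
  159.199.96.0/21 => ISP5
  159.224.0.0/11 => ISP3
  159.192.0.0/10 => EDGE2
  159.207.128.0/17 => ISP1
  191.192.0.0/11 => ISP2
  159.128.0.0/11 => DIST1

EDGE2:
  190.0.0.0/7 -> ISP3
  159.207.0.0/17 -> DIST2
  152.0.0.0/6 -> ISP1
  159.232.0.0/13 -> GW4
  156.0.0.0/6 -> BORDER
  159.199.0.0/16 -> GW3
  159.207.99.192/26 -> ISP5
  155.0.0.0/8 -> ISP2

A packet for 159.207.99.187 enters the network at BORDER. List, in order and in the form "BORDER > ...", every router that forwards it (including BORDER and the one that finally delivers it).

BORDER > EDGE2 > DIST2 > DIST1

At BORDER: longest match for 159.207.99.187 is 159.192.0.0/10 -> EDGE2
At EDGE2: longest match for 159.207.99.187 is 159.207.0.0/17 -> DIST2
At DIST2: longest match for 159.207.99.187 is 156.0.0.0/6 -> DIST1
At DIST1: longest match for 159.207.99.187 is 158.0.0.0/7 -> directly connected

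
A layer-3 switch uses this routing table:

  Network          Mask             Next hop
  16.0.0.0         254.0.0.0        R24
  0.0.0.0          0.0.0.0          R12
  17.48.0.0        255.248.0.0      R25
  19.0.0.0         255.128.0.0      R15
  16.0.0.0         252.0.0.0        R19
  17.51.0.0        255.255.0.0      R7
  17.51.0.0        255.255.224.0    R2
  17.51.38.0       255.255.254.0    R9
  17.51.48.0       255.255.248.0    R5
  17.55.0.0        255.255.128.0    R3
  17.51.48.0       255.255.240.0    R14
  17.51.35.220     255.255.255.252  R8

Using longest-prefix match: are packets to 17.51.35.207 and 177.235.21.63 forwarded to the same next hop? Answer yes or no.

no

17.51.35.207: longest match 17.51.0.0/16 -> R7
177.235.21.63: longest match 0.0.0.0/0 -> R12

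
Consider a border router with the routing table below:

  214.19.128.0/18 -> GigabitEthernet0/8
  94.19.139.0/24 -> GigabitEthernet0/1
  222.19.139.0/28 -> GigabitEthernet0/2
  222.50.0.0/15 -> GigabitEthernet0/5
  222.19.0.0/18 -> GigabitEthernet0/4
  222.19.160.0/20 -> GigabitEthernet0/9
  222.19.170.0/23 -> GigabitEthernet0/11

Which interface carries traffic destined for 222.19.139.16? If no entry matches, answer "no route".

no route

No entry's prefix contains 222.19.139.16; there is no default route.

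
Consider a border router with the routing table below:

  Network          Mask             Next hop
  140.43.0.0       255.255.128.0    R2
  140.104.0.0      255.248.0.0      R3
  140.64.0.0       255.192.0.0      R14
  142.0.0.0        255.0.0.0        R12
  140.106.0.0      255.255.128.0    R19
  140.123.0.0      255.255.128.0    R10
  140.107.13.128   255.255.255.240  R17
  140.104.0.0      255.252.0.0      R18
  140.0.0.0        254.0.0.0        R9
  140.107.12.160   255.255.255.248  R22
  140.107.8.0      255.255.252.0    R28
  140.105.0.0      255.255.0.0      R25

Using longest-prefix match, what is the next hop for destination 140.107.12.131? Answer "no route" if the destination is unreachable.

Routes whose prefix contains 140.107.12.131:
  140.0.0.0/7 (140.0.0.0 - 141.255.255.255) -> R9
  140.64.0.0/10 (140.64.0.0 - 140.127.255.255) -> R14
  140.104.0.0/13 (140.104.0.0 - 140.111.255.255) -> R3
  140.104.0.0/14 (140.104.0.0 - 140.107.255.255) -> R18
More-specific entries that do NOT match:
  140.107.12.160/29 (140.107.12.160 - 140.107.12.167) does not contain 140.107.12.131
  140.107.13.128/28 (140.107.13.128 - 140.107.13.143) does not contain 140.107.12.131
  140.107.8.0/22 (140.107.8.0 - 140.107.11.255) does not contain 140.107.12.131
  140.43.0.0/17 (140.43.0.0 - 140.43.127.255) does not contain 140.107.12.131
  140.106.0.0/17 (140.106.0.0 - 140.106.127.255) does not contain 140.107.12.131
  140.123.0.0/17 (140.123.0.0 - 140.123.127.255) does not contain 140.107.12.131
  140.105.0.0/16 (140.105.0.0 - 140.105.255.255) does not contain 140.107.12.131
Longest matching prefix is /14 -> next hop R18.

R18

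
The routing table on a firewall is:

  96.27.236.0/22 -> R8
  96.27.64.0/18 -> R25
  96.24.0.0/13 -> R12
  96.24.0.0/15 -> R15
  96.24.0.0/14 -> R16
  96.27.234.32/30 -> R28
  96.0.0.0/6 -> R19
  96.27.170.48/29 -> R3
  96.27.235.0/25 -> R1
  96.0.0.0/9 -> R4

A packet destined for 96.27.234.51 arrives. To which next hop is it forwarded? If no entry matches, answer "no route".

R16

Routes whose prefix contains 96.27.234.51:
  96.0.0.0/6 (96.0.0.0 - 99.255.255.255) -> R19
  96.0.0.0/9 (96.0.0.0 - 96.127.255.255) -> R4
  96.24.0.0/13 (96.24.0.0 - 96.31.255.255) -> R12
  96.24.0.0/14 (96.24.0.0 - 96.27.255.255) -> R16
More-specific entries that do NOT match:
  96.27.234.32/30 (96.27.234.32 - 96.27.234.35) does not contain 96.27.234.51
  96.27.170.48/29 (96.27.170.48 - 96.27.170.55) does not contain 96.27.234.51
  96.27.235.0/25 (96.27.235.0 - 96.27.235.127) does not contain 96.27.234.51
  96.27.236.0/22 (96.27.236.0 - 96.27.239.255) does not contain 96.27.234.51
  96.27.64.0/18 (96.27.64.0 - 96.27.127.255) does not contain 96.27.234.51
  96.24.0.0/15 (96.24.0.0 - 96.25.255.255) does not contain 96.27.234.51
Longest matching prefix is /14 -> next hop R16.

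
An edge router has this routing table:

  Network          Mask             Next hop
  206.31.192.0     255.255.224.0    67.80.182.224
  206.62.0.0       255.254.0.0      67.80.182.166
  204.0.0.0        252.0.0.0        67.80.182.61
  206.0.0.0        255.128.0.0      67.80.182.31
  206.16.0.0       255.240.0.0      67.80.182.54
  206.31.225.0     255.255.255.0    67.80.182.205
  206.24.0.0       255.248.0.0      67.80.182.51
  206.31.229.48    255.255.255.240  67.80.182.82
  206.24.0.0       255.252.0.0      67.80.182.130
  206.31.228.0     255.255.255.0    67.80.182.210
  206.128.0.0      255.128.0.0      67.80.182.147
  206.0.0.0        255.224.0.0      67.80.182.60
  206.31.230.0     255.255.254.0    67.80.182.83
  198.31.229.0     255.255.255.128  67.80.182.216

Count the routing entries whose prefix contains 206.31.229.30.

5

Prefixes containing 206.31.229.30:
  204.0.0.0/6 (204.0.0.0 - 207.255.255.255)
  206.0.0.0/9 (206.0.0.0 - 206.127.255.255)
  206.0.0.0/11 (206.0.0.0 - 206.31.255.255)
  206.16.0.0/12 (206.16.0.0 - 206.31.255.255)
  206.24.0.0/13 (206.24.0.0 - 206.31.255.255)
Total matching entries: 5.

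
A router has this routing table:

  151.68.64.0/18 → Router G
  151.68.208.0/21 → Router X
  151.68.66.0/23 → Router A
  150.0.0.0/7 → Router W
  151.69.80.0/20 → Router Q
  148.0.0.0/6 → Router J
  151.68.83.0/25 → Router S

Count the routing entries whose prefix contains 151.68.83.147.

3

Prefixes containing 151.68.83.147:
  148.0.0.0/6 (148.0.0.0 - 151.255.255.255)
  150.0.0.0/7 (150.0.0.0 - 151.255.255.255)
  151.68.64.0/18 (151.68.64.0 - 151.68.127.255)
Total matching entries: 3.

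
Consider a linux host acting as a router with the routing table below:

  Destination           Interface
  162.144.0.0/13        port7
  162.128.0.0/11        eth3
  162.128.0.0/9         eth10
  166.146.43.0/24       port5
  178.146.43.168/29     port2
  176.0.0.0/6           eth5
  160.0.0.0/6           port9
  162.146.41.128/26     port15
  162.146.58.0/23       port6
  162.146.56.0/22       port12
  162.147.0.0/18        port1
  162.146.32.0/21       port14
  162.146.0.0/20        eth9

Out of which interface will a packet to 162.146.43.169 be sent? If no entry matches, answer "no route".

port7

Routes whose prefix contains 162.146.43.169:
  160.0.0.0/6 (160.0.0.0 - 163.255.255.255) -> port9
  162.128.0.0/9 (162.128.0.0 - 162.255.255.255) -> eth10
  162.128.0.0/11 (162.128.0.0 - 162.159.255.255) -> eth3
  162.144.0.0/13 (162.144.0.0 - 162.151.255.255) -> port7
More-specific entries that do NOT match:
  178.146.43.168/29 (178.146.43.168 - 178.146.43.175) does not contain 162.146.43.169
  162.146.41.128/26 (162.146.41.128 - 162.146.41.191) does not contain 162.146.43.169
  166.146.43.0/24 (166.146.43.0 - 166.146.43.255) does not contain 162.146.43.169
  162.146.58.0/23 (162.146.58.0 - 162.146.59.255) does not contain 162.146.43.169
  162.146.56.0/22 (162.146.56.0 - 162.146.59.255) does not contain 162.146.43.169
  162.146.32.0/21 (162.146.32.0 - 162.146.39.255) does not contain 162.146.43.169
  162.146.0.0/20 (162.146.0.0 - 162.146.15.255) does not contain 162.146.43.169
  162.147.0.0/18 (162.147.0.0 - 162.147.63.255) does not contain 162.146.43.169
Longest matching prefix is /13 -> interface port7.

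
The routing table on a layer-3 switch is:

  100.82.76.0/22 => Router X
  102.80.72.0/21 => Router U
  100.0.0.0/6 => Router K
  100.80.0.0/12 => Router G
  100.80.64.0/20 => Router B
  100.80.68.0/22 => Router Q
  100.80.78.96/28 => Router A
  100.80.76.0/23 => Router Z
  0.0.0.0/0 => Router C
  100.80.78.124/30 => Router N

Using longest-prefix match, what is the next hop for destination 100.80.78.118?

Routes whose prefix contains 100.80.78.118:
  0.0.0.0/0 (default, matches everything) -> Router C
  100.0.0.0/6 (100.0.0.0 - 103.255.255.255) -> Router K
  100.80.0.0/12 (100.80.0.0 - 100.95.255.255) -> Router G
  100.80.64.0/20 (100.80.64.0 - 100.80.79.255) -> Router B
More-specific entries that do NOT match:
  100.80.78.124/30 (100.80.78.124 - 100.80.78.127) does not contain 100.80.78.118
  100.80.78.96/28 (100.80.78.96 - 100.80.78.111) does not contain 100.80.78.118
  100.80.76.0/23 (100.80.76.0 - 100.80.77.255) does not contain 100.80.78.118
  100.82.76.0/22 (100.82.76.0 - 100.82.79.255) does not contain 100.80.78.118
  100.80.68.0/22 (100.80.68.0 - 100.80.71.255) does not contain 100.80.78.118
  102.80.72.0/21 (102.80.72.0 - 102.80.79.255) does not contain 100.80.78.118
Longest matching prefix is /20 -> next hop Router B.

Router B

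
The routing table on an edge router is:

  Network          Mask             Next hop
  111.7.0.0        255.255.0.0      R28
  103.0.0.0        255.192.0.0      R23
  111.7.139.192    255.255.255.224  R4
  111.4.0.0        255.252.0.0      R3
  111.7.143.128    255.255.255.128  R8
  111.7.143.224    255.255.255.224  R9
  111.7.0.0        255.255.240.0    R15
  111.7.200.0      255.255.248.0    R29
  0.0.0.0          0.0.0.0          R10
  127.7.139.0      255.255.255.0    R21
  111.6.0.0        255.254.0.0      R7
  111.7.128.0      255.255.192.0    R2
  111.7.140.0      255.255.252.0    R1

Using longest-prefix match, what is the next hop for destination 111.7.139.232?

Routes whose prefix contains 111.7.139.232:
  0.0.0.0/0 (default, matches everything) -> R10
  111.4.0.0/14 (111.4.0.0 - 111.7.255.255) -> R3
  111.6.0.0/15 (111.6.0.0 - 111.7.255.255) -> R7
  111.7.0.0/16 (111.7.0.0 - 111.7.255.255) -> R28
  111.7.128.0/18 (111.7.128.0 - 111.7.191.255) -> R2
More-specific entries that do NOT match:
  111.7.139.192/27 (111.7.139.192 - 111.7.139.223) does not contain 111.7.139.232
  111.7.143.224/27 (111.7.143.224 - 111.7.143.255) does not contain 111.7.139.232
  111.7.143.128/25 (111.7.143.128 - 111.7.143.255) does not contain 111.7.139.232
  127.7.139.0/24 (127.7.139.0 - 127.7.139.255) does not contain 111.7.139.232
  111.7.140.0/22 (111.7.140.0 - 111.7.143.255) does not contain 111.7.139.232
  111.7.200.0/21 (111.7.200.0 - 111.7.207.255) does not contain 111.7.139.232
  111.7.0.0/20 (111.7.0.0 - 111.7.15.255) does not contain 111.7.139.232
Longest matching prefix is /18 -> next hop R2.

R2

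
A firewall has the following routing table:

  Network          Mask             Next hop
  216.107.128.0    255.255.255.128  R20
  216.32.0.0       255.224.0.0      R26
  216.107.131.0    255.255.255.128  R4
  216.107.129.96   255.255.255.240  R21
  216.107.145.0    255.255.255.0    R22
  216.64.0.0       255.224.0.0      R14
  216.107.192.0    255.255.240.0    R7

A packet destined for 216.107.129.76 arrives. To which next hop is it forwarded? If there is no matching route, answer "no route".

no route

No entry's prefix contains 216.107.129.76; there is no default route.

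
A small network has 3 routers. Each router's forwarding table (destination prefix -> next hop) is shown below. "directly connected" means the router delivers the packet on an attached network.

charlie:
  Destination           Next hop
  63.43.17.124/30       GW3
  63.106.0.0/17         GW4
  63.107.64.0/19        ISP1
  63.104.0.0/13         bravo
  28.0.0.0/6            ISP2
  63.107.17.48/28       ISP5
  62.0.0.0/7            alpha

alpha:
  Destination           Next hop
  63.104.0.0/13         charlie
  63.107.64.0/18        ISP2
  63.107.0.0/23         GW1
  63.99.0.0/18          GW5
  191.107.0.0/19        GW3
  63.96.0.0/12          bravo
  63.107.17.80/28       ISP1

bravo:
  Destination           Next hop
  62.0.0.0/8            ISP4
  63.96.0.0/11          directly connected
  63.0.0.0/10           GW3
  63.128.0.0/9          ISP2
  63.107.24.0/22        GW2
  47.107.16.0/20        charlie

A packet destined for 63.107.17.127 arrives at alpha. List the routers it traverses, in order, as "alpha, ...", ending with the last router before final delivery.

At alpha: longest match for 63.107.17.127 is 63.104.0.0/13 -> charlie
At charlie: longest match for 63.107.17.127 is 63.104.0.0/13 -> bravo
At bravo: longest match for 63.107.17.127 is 63.96.0.0/11 -> directly connected

alpha, charlie, bravo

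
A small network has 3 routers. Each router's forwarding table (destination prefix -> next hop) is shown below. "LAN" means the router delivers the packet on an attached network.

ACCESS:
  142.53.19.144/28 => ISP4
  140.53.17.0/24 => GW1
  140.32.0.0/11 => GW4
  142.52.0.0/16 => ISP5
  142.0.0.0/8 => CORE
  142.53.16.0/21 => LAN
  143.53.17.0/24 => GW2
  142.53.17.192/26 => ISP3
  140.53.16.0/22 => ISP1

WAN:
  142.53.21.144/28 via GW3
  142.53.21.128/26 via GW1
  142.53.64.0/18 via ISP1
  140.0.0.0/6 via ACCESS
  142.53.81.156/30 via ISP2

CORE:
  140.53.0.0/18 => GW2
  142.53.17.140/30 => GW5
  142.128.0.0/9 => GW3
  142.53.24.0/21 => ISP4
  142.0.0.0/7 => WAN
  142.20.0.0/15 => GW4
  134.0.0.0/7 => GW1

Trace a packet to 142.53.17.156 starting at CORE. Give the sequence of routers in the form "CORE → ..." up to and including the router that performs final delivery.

CORE → WAN → ACCESS

At CORE: longest match for 142.53.17.156 is 142.0.0.0/7 -> WAN
At WAN: longest match for 142.53.17.156 is 140.0.0.0/6 -> ACCESS
At ACCESS: longest match for 142.53.17.156 is 142.53.16.0/21 -> LAN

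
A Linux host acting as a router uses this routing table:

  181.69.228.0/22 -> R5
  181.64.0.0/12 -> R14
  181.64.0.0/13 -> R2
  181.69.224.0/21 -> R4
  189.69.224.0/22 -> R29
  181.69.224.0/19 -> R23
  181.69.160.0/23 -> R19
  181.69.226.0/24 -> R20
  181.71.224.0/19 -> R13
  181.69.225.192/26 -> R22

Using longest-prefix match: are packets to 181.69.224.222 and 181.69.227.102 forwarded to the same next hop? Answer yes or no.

181.69.224.222: longest match 181.69.224.0/21 -> R4
181.69.227.102: longest match 181.69.224.0/21 -> R4

yes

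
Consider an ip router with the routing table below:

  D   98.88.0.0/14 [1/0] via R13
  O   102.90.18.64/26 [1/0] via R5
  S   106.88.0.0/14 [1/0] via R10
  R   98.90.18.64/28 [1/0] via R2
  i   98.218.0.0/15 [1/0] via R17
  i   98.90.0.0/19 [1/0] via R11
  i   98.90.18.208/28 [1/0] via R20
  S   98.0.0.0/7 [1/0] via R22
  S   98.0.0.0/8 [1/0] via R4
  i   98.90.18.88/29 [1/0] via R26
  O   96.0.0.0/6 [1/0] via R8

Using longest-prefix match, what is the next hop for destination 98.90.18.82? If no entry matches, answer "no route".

Routes whose prefix contains 98.90.18.82:
  96.0.0.0/6 (96.0.0.0 - 99.255.255.255) -> R8
  98.0.0.0/7 (98.0.0.0 - 99.255.255.255) -> R22
  98.0.0.0/8 (98.0.0.0 - 98.255.255.255) -> R4
  98.88.0.0/14 (98.88.0.0 - 98.91.255.255) -> R13
  98.90.0.0/19 (98.90.0.0 - 98.90.31.255) -> R11
More-specific entries that do NOT match:
  98.90.18.88/29 (98.90.18.88 - 98.90.18.95) does not contain 98.90.18.82
  98.90.18.64/28 (98.90.18.64 - 98.90.18.79) does not contain 98.90.18.82
  98.90.18.208/28 (98.90.18.208 - 98.90.18.223) does not contain 98.90.18.82
  102.90.18.64/26 (102.90.18.64 - 102.90.18.127) does not contain 98.90.18.82
Longest matching prefix is /19 -> next hop R11.

R11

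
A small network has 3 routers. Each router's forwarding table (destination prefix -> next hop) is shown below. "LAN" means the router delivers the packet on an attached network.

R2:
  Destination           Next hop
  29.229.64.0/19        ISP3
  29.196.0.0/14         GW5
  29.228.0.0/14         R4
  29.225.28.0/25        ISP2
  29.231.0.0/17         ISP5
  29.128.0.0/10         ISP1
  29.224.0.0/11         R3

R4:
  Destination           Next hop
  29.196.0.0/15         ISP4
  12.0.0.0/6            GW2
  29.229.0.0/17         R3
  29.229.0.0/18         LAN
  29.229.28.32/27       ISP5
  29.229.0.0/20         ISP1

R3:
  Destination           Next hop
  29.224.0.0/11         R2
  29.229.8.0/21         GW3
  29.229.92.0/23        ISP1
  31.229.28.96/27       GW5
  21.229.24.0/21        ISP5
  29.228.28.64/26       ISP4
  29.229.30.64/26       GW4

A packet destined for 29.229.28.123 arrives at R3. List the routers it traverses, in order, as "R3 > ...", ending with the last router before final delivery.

R3 > R2 > R4

At R3: longest match for 29.229.28.123 is 29.224.0.0/11 -> R2
At R2: longest match for 29.229.28.123 is 29.228.0.0/14 -> R4
At R4: longest match for 29.229.28.123 is 29.229.0.0/18 -> LAN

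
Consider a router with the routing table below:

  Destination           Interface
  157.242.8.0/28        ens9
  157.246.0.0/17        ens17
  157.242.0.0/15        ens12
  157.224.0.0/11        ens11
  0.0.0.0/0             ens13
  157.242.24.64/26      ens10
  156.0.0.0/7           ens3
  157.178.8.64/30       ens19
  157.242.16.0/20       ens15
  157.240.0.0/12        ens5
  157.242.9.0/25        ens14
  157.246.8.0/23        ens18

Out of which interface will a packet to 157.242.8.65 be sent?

Routes whose prefix contains 157.242.8.65:
  0.0.0.0/0 (default, matches everything) -> ens13
  156.0.0.0/7 (156.0.0.0 - 157.255.255.255) -> ens3
  157.224.0.0/11 (157.224.0.0 - 157.255.255.255) -> ens11
  157.240.0.0/12 (157.240.0.0 - 157.255.255.255) -> ens5
  157.242.0.0/15 (157.242.0.0 - 157.243.255.255) -> ens12
More-specific entries that do NOT match:
  157.178.8.64/30 (157.178.8.64 - 157.178.8.67) does not contain 157.242.8.65
  157.242.8.0/28 (157.242.8.0 - 157.242.8.15) does not contain 157.242.8.65
  157.242.24.64/26 (157.242.24.64 - 157.242.24.127) does not contain 157.242.8.65
  157.242.9.0/25 (157.242.9.0 - 157.242.9.127) does not contain 157.242.8.65
  157.246.8.0/23 (157.246.8.0 - 157.246.9.255) does not contain 157.242.8.65
  157.242.16.0/20 (157.242.16.0 - 157.242.31.255) does not contain 157.242.8.65
  157.246.0.0/17 (157.246.0.0 - 157.246.127.255) does not contain 157.242.8.65
Longest matching prefix is /15 -> interface ens12.

ens12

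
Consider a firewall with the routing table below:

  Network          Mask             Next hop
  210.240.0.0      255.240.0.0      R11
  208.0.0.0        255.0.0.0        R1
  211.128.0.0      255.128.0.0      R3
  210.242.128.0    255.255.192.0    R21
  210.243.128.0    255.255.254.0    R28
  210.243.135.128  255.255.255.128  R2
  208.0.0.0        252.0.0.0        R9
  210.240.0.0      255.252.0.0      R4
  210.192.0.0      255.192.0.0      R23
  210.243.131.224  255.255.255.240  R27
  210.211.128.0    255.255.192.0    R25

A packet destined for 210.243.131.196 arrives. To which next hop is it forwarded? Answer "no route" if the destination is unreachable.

Routes whose prefix contains 210.243.131.196:
  208.0.0.0/6 (208.0.0.0 - 211.255.255.255) -> R9
  210.192.0.0/10 (210.192.0.0 - 210.255.255.255) -> R23
  210.240.0.0/12 (210.240.0.0 - 210.255.255.255) -> R11
  210.240.0.0/14 (210.240.0.0 - 210.243.255.255) -> R4
More-specific entries that do NOT match:
  210.243.131.224/28 (210.243.131.224 - 210.243.131.239) does not contain 210.243.131.196
  210.243.135.128/25 (210.243.135.128 - 210.243.135.255) does not contain 210.243.131.196
  210.243.128.0/23 (210.243.128.0 - 210.243.129.255) does not contain 210.243.131.196
  210.242.128.0/18 (210.242.128.0 - 210.242.191.255) does not contain 210.243.131.196
  210.211.128.0/18 (210.211.128.0 - 210.211.191.255) does not contain 210.243.131.196
Longest matching prefix is /14 -> next hop R4.

R4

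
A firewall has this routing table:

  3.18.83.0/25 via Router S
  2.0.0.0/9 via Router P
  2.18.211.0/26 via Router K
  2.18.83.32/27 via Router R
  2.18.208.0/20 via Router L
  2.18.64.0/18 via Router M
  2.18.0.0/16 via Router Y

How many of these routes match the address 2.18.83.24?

3

Prefixes containing 2.18.83.24:
  2.0.0.0/9 (2.0.0.0 - 2.127.255.255)
  2.18.0.0/16 (2.18.0.0 - 2.18.255.255)
  2.18.64.0/18 (2.18.64.0 - 2.18.127.255)
Total matching entries: 3.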